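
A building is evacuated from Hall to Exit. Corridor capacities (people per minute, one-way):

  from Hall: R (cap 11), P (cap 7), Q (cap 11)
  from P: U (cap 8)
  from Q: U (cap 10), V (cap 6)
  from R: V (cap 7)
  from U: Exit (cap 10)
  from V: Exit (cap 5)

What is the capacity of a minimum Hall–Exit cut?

Augment Hall→P→U→Exit: bottleneck 7, flow now 7.
Augment Hall→Q→U→Exit: bottleneck 3, flow now 10.
Augment Hall→Q→V→Exit: bottleneck 5, flow now 15.
No augmenting path remains; maximum flow = 15.
By max-flow min-cut, the minimum cut capacity equals the max flow.
In the residual graph, reachable from Hall: {Hall, P, Q, R, U, V}.
Min-cut edges: U→Exit (10), V→Exit (5); capacity 10 + 5 = 15.

15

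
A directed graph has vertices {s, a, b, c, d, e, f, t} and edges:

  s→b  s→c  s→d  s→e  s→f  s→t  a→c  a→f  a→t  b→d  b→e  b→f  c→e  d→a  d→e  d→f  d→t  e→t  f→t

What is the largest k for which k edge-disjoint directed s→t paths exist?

5

Assign every edge capacity 1; by Menger, the answer equals the max flow.
Path s→t (+1); total 1.
Path s→d→t (+1); total 2.
Path s→e→t (+1); total 3.
Path s→f→t (+1); total 4.
Path s→b→d→a→t (+1); total 5.
No residual s→t path; max flow = 5.
Certifying cut of size 5: {e→t, s→b, s→d, s→f, s→t}.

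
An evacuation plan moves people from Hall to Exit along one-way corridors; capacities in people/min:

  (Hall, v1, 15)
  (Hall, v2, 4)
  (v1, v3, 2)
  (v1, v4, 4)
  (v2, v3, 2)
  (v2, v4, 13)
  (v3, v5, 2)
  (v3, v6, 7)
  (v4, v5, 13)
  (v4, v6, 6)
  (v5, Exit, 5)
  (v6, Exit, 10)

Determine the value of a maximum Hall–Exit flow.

10

Augment Hall→v1→v3→v5→Exit: bottleneck 2, flow now 2.
Augment Hall→v1→v4→v5→Exit: bottleneck 3, flow now 5.
Augment Hall→v1→v4→v6→Exit: bottleneck 1, flow now 6.
Augment Hall→v2→v3→v6→Exit: bottleneck 2, flow now 8.
Augment Hall→v2→v4→v6→Exit: bottleneck 2, flow now 10.
No augmenting path remains; maximum flow = 10.
In the residual graph, reachable from Hall: {Hall, v1}.
Min-cut edges: Hall→v2 (4), v1→v3 (2), v1→v4 (4); capacity 4 + 2 + 4 = 10.
This cut is saturated, so no flow can exceed 10.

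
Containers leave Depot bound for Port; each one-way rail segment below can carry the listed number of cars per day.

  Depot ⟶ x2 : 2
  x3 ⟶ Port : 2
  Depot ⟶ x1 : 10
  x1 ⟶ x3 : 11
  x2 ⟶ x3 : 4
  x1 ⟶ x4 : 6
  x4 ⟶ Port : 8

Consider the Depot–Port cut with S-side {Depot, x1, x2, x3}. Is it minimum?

Yes — it is a minimum cut (capacity 8).

Given cut capacity: 6 + 2 = 8.
Augment Depot→x1→x3→Port: bottleneck 2, flow now 2.
Augment Depot→x1→x4→Port: bottleneck 6, flow now 8.
No augmenting path remains; maximum flow = 8.
Cut capacity 8 equals the max flow, so it is a minimum cut.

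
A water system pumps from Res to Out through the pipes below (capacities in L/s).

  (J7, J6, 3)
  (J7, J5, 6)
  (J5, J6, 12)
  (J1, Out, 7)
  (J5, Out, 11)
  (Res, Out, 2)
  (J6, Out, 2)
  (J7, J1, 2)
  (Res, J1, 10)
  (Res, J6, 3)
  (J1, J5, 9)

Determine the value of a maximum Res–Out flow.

Augment Res→Out: bottleneck 2, flow now 2.
Augment Res→J1→Out: bottleneck 7, flow now 9.
Augment Res→J6→Out: bottleneck 2, flow now 11.
Augment Res→J1→J5→Out: bottleneck 3, flow now 14.
No augmenting path remains; maximum flow = 14.
In the residual graph, reachable from Res: {Res, J6}.
Min-cut edges: Res→J1 (10), Res→Out (2), J6→Out (2); capacity 10 + 2 + 2 = 14.
This cut is saturated, so no flow can exceed 14.

14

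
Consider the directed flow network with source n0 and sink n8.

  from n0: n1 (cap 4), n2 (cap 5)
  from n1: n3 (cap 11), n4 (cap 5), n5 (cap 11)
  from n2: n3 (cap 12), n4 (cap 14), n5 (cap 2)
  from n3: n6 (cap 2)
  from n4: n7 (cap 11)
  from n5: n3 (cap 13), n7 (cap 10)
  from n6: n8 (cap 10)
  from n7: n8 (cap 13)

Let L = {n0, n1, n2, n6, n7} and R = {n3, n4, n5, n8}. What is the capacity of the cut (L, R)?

78

Edges leaving {n0, n1, n2, n6, n7}: n1→n3 (11), n1→n4 (5), n1→n5 (11), n2→n3 (12), n2→n4 (14), n2→n5 (2), n6→n8 (10), n7→n8 (13).
Cut capacity = 11 + 5 + 11 + 12 + 14 + 2 + 10 + 13 = 78.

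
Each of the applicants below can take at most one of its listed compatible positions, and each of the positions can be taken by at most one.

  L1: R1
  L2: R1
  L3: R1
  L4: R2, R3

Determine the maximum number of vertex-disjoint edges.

2

Unit-capacity flow: source→left, listed edges, right→sink; max matching = max flow.
Augmenting path L1→R1 (+1); matched 1.
Augmenting path L4→R2 (+1); matched 2.
No augmenting path remains; maximum matching = 2.
König certificate: {L4, R1} is a vertex cover of size 2 (every listed pair touches it), so no matching can be larger.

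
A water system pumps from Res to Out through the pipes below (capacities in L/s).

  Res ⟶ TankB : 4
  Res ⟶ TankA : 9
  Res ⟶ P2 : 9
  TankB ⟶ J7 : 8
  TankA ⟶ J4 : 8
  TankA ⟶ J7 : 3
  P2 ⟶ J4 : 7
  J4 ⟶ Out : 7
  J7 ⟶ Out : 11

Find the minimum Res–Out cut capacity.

Augment Res→TankB→J7→Out: bottleneck 4, flow now 4.
Augment Res→TankA→J4→Out: bottleneck 7, flow now 11.
Augment Res→TankA→J7→Out: bottleneck 2, flow now 13.
Augment Res→P2→J4→TankA→J7→Out: bottleneck 1, flow now 14. (uses reverse residual edge)
No augmenting path remains; maximum flow = 14.
By max-flow min-cut, the minimum cut capacity equals the max flow.
In the residual graph, reachable from Res: {Res, TankA, P2, J4}.
Min-cut edges: Res→TankB (4), TankA→J7 (3), J4→Out (7); capacity 4 + 3 + 7 = 14.

14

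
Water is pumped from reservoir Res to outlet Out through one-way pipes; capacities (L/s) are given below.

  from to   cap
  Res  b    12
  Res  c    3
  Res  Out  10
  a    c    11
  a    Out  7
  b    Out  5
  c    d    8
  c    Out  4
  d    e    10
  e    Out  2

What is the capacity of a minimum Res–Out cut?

Augment Res→Out: bottleneck 10, flow now 10.
Augment Res→b→Out: bottleneck 5, flow now 15.
Augment Res→c→Out: bottleneck 3, flow now 18.
No augmenting path remains; maximum flow = 18.
By max-flow min-cut, the minimum cut capacity equals the max flow.
In the residual graph, reachable from Res: {Res, b}.
Min-cut edges: Res→c (3), Res→Out (10), b→Out (5); capacity 3 + 10 + 5 = 18.

18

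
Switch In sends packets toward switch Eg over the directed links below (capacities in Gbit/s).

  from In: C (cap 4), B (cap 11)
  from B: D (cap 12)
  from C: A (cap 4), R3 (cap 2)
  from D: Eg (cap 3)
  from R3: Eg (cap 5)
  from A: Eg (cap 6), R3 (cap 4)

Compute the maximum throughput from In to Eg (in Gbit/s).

7

Augment In→B→D→Eg: bottleneck 3, flow now 3.
Augment In→C→R3→Eg: bottleneck 2, flow now 5.
Augment In→C→A→Eg: bottleneck 2, flow now 7.
No augmenting path remains; maximum flow = 7.
In the residual graph, reachable from In: {In, B, D}.
Min-cut edges: In→C (4), D→Eg (3); capacity 4 + 3 = 7.
This cut is saturated, so no flow can exceed 7.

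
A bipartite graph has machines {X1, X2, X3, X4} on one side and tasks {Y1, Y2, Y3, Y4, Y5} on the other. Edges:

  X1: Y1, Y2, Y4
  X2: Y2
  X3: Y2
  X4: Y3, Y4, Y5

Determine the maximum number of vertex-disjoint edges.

Unit-capacity flow: source→left, listed edges, right→sink; max matching = max flow.
Augmenting path X1→Y1 (+1); matched 1.
Augmenting path X2→Y2 (+1); matched 2.
Augmenting path X4→Y3 (+1); matched 3.
No augmenting path remains; maximum matching = 3.
König certificate: {X1, X4, Y2} is a vertex cover of size 3 (every listed pair touches it), so no matching can be larger.

3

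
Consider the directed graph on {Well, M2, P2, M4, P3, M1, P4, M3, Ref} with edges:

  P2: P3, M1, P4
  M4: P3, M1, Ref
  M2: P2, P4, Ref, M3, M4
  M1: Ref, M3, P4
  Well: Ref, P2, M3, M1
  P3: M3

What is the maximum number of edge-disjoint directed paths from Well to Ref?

2

Assign every edge capacity 1; by Menger, the answer equals the max flow.
Path Well→Ref (+1); total 1.
Path Well→M1→Ref (+1); total 2.
No residual Well→Ref path; max flow = 2.
Certifying cut of size 2: {M1→Ref, Well→Ref}.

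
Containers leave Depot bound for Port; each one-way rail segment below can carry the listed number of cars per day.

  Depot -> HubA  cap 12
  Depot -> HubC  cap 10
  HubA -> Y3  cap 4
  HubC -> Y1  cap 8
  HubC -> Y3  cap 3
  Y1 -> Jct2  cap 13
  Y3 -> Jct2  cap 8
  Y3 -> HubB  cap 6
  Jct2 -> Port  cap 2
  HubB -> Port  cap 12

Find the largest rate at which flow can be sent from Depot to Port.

Augment Depot→HubA→Y3→Jct2→Port: bottleneck 2, flow now 2.
Augment Depot→HubA→Y3→HubB→Port: bottleneck 2, flow now 4.
Augment Depot→HubC→Y3→HubB→Port: bottleneck 3, flow now 7.
Augment Depot→HubC→Y1→Jct2→Y3→HubB→Port: bottleneck 1, flow now 8. (uses reverse residual edge)
No augmenting path remains; maximum flow = 8.
In the residual graph, reachable from Depot: {Depot, HubA, HubC, Y1, Y3, Jct2}.
Min-cut edges: Y3→HubB (6), Jct2→Port (2); capacity 6 + 2 = 8.
This cut is saturated, so no flow can exceed 8.

8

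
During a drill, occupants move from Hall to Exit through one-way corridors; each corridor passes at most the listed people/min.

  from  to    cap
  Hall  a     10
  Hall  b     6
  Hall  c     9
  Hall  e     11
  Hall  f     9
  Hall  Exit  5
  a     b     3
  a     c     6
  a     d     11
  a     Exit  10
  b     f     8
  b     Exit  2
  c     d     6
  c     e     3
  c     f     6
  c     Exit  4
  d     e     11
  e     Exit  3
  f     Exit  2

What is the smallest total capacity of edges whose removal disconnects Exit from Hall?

26

Augment Hall→Exit: bottleneck 5, flow now 5.
Augment Hall→a→Exit: bottleneck 10, flow now 15.
Augment Hall→b→Exit: bottleneck 2, flow now 17.
Augment Hall→c→Exit: bottleneck 4, flow now 21.
Augment Hall→e→Exit: bottleneck 3, flow now 24.
Augment Hall→f→Exit: bottleneck 2, flow now 26.
No augmenting path remains; maximum flow = 26.
By max-flow min-cut, the minimum cut capacity equals the max flow.
In the residual graph, reachable from Hall: {Hall, b, c, d, e, f}.
Min-cut edges: Hall→a (10), Hall→Exit (5), b→Exit (2), c→Exit (4), e→Exit (3), f→Exit (2); capacity 10 + 5 + 2 + 4 + 3 + 2 = 26.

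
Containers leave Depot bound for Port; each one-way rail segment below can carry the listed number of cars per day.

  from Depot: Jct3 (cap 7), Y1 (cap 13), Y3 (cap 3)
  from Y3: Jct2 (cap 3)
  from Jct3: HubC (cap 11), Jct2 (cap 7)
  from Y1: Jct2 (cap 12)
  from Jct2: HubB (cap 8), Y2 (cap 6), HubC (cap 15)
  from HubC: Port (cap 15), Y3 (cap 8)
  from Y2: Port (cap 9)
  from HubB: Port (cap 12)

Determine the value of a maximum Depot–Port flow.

Augment Depot→Jct3→HubC→Port: bottleneck 7, flow now 7.
Augment Depot→Y3→Jct2→HubC→Port: bottleneck 3, flow now 10.
Augment Depot→Y1→Jct2→HubC→Port: bottleneck 5, flow now 15.
Augment Depot→Y1→Jct2→Y2→Port: bottleneck 6, flow now 21.
Augment Depot→Y1→Jct2→HubB→Port: bottleneck 1, flow now 22.
No augmenting path remains; maximum flow = 22.
In the residual graph, reachable from Depot: {Depot, Y1}.
Min-cut edges: Depot→Y3 (3), Depot→Jct3 (7), Y1→Jct2 (12); capacity 3 + 7 + 12 = 22.
This cut is saturated, so no flow can exceed 22.

22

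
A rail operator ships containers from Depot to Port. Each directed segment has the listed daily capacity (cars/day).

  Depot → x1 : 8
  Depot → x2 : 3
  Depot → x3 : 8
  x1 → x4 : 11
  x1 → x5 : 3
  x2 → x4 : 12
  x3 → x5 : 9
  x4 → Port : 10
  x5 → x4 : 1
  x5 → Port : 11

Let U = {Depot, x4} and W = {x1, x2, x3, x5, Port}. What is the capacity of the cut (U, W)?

Edges leaving {Depot, x4}: Depot→x1 (8), Depot→x2 (3), Depot→x3 (8), x4→Port (10).
Cut capacity = 8 + 3 + 8 + 10 = 29.

29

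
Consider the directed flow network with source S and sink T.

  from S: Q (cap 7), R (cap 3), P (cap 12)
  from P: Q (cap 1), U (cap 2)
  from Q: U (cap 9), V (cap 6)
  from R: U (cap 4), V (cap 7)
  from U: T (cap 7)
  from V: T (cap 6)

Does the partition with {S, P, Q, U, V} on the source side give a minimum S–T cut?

Given cut capacity: 3 + 7 + 6 = 16.
Augment S→P→U→T: bottleneck 2, flow now 2.
Augment S→Q→U→T: bottleneck 5, flow now 7.
Augment S→Q→V→T: bottleneck 2, flow now 9.
Augment S→R→V→T: bottleneck 3, flow now 12.
Augment S→P→Q→V→T: bottleneck 1, flow now 13.
No augmenting path remains; maximum flow = 13.
In the residual graph, reachable from S: {S, P}.
Min-cut edges: S→Q (7), S→R (3), P→Q (1), P→U (2); capacity 7 + 3 + 1 + 2 = 13.
Cut capacity 16 exceeds the max flow 13, so it is not minimum.

No — its capacity is 16, but the minimum cut has capacity 13.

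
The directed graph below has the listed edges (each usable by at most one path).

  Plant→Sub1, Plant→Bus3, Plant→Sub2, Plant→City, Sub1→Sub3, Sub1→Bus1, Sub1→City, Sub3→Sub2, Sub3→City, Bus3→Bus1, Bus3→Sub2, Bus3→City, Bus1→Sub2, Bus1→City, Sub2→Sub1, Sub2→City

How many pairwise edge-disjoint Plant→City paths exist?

Assign every edge capacity 1; by Menger, the answer equals the max flow.
Path Plant→City (+1); total 1.
Path Plant→Sub1→City (+1); total 2.
Path Plant→Bus3→City (+1); total 3.
Path Plant→Sub2→City (+1); total 4.
No residual Plant→City path; max flow = 4.
Certifying cut of size 4: {Plant→Bus3, Plant→City, Plant→Sub1, Plant→Sub2}.

4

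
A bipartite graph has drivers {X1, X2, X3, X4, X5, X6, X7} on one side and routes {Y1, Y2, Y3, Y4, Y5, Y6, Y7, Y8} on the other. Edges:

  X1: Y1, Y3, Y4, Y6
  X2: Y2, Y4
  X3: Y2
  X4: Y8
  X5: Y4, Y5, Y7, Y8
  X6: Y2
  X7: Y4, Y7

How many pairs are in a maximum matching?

Unit-capacity flow: source→left, listed edges, right→sink; max matching = max flow.
Augmenting path X1→Y1 (+1); matched 1.
Augmenting path X2→Y2 (+1); matched 2.
Augmenting path X4→Y8 (+1); matched 3.
Augmenting path X5→Y4 (+1); matched 4.
Augmenting path X7→Y7 (+1); matched 5.
Augmenting path X3→Y2→X2→Y4→X5→Y5 (+1); matched 6.
No augmenting path remains; maximum matching = 6.
König certificate: {X1, X2, X4, X5, X7, Y2} is a vertex cover of size 6 (every listed pair touches it), so no matching can be larger.

6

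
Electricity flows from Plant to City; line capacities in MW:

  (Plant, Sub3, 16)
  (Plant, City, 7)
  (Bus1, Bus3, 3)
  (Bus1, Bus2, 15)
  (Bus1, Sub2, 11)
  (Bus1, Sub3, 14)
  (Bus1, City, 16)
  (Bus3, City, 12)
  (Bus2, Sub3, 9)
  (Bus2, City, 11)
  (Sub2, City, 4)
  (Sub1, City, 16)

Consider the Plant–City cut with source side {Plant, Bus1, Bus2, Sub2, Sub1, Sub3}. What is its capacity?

Edges leaving {Plant, Bus1, Bus2, Sub2, Sub1, Sub3}: Plant→City (7), Bus1→Bus3 (3), Bus1→City (16), Bus2→City (11), Sub2→City (4), Sub1→City (16).
Cut capacity = 7 + 3 + 16 + 11 + 4 + 16 = 57.

57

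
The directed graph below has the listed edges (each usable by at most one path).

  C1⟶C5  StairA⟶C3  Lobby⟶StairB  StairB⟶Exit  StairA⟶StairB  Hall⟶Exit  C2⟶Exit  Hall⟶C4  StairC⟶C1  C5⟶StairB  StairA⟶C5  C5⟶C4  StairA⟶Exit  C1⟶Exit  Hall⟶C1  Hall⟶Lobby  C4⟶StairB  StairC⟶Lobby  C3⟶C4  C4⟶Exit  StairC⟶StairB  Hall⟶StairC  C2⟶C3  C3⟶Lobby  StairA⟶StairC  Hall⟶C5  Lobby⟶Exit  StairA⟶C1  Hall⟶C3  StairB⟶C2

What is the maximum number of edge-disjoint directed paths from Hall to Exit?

6

Assign every edge capacity 1; by Menger, the answer equals the max flow.
Path Hall→Exit (+1); total 1.
Path Hall→C1→Exit (+1); total 2.
Path Hall→Lobby→Exit (+1); total 3.
Path Hall→C4→Exit (+1); total 4.
Path Hall→StairC→StairB→Exit (+1); total 5.
Path Hall→C5→StairB→C2→Exit (+1); total 6.
No residual Hall→Exit path; max flow = 6.
Certifying cut of size 6: {C1→Exit, C4→Exit, Hall→Exit, Lobby→Exit, StairB→C2, StairB→Exit}.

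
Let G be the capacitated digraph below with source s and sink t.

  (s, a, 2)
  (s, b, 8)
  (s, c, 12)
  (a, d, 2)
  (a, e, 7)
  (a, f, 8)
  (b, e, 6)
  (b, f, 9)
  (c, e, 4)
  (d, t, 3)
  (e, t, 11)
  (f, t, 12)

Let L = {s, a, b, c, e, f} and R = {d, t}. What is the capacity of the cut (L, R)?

Edges leaving {s, a, b, c, e, f}: a→d (2), e→t (11), f→t (12).
Cut capacity = 2 + 11 + 12 = 25.

25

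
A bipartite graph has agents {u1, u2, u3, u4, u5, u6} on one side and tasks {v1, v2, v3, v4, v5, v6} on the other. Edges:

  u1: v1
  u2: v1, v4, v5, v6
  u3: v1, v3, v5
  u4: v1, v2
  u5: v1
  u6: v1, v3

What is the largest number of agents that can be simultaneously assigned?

Unit-capacity flow: source→left, listed edges, right→sink; max matching = max flow.
Augmenting path u1→v1 (+1); matched 1.
Augmenting path u2→v4 (+1); matched 2.
Augmenting path u3→v3 (+1); matched 3.
Augmenting path u4→v2 (+1); matched 4.
Augmenting path u6→v3→u3→v5 (+1); matched 5.
No augmenting path remains; maximum matching = 5.
König certificate: {u2, u3, u4, u6, v1} is a vertex cover of size 5 (every listed pair touches it), so no matching can be larger.

5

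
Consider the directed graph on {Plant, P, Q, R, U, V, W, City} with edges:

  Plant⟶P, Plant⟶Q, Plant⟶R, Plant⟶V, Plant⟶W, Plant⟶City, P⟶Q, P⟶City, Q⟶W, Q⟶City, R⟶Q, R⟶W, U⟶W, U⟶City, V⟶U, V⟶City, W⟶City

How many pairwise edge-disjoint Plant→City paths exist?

Assign every edge capacity 1; by Menger, the answer equals the max flow.
Path Plant→City (+1); total 1.
Path Plant→P→City (+1); total 2.
Path Plant→Q→City (+1); total 3.
Path Plant→V→City (+1); total 4.
Path Plant→W→City (+1); total 5.
No residual Plant→City path; max flow = 5.
Certifying cut of size 5: {Plant→City, Plant→P, Plant→V, Q→City, W→City}.

5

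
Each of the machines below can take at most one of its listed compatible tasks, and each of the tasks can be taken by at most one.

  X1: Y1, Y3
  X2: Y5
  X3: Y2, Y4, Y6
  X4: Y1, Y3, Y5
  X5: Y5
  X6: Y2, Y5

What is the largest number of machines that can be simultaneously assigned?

Unit-capacity flow: source→left, listed edges, right→sink; max matching = max flow.
Augmenting path X1→Y1 (+1); matched 1.
Augmenting path X2→Y5 (+1); matched 2.
Augmenting path X3→Y2 (+1); matched 3.
Augmenting path X4→Y3 (+1); matched 4.
Augmenting path X6→Y2→X3→Y4 (+1); matched 5.
No augmenting path remains; maximum matching = 5.
König certificate: {X1, X3, X4, X6, Y5} is a vertex cover of size 5 (every listed pair touches it), so no matching can be larger.

5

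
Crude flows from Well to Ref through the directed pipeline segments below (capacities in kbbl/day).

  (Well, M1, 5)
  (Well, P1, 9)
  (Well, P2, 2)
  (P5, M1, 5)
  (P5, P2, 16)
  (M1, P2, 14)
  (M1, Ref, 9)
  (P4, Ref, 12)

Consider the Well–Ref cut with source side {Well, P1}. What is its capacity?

Edges leaving {Well, P1}: Well→M1 (5), Well→P2 (2).
Cut capacity = 5 + 2 = 7.

7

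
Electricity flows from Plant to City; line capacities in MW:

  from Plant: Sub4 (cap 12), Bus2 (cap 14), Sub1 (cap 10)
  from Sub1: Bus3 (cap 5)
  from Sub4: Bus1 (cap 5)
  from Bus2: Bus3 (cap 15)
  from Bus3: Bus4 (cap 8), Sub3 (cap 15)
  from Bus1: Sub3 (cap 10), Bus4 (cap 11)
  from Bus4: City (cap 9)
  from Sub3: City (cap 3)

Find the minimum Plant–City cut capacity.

12

Augment Plant→Sub1→Bus3→Bus4→City: bottleneck 5, flow now 5.
Augment Plant→Sub4→Bus1→Bus4→City: bottleneck 4, flow now 9.
Augment Plant→Sub4→Bus1→Sub3→City: bottleneck 1, flow now 10.
Augment Plant→Bus2→Bus3→Sub3→City: bottleneck 2, flow now 12.
No augmenting path remains; maximum flow = 12.
By max-flow min-cut, the minimum cut capacity equals the max flow.
In the residual graph, reachable from Plant: {Plant, Sub1, Sub4, Bus2, Bus3, Bus1, Bus4, Sub3}.
Min-cut edges: Bus4→City (9), Sub3→City (3); capacity 9 + 3 = 12.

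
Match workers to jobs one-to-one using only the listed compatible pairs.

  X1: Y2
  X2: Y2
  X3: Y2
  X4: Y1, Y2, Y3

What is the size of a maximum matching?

2

Unit-capacity flow: source→left, listed edges, right→sink; max matching = max flow.
Augmenting path X1→Y2 (+1); matched 1.
Augmenting path X4→Y1 (+1); matched 2.
No augmenting path remains; maximum matching = 2.
König certificate: {X4, Y2} is a vertex cover of size 2 (every listed pair touches it), so no matching can be larger.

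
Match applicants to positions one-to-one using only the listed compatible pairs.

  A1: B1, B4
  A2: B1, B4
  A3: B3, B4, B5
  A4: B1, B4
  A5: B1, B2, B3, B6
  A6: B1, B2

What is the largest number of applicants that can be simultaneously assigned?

5

Unit-capacity flow: source→left, listed edges, right→sink; max matching = max flow.
Augmenting path A1→B1 (+1); matched 1.
Augmenting path A2→B4 (+1); matched 2.
Augmenting path A3→B3 (+1); matched 3.
Augmenting path A5→B2 (+1); matched 4.
Augmenting path A6→B2→A5→B6 (+1); matched 5.
No augmenting path remains; maximum matching = 5.
König certificate: {A3, A5, A6, B1, B4} is a vertex cover of size 5 (every listed pair touches it), so no matching can be larger.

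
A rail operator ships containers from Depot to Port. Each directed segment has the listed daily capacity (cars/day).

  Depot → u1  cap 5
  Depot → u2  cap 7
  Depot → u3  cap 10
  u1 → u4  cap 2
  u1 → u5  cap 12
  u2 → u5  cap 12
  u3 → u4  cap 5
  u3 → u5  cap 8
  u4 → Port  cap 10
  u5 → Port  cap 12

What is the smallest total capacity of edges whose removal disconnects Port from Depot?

Augment Depot→u1→u4→Port: bottleneck 2, flow now 2.
Augment Depot→u1→u5→Port: bottleneck 3, flow now 5.
Augment Depot→u2→u5→Port: bottleneck 7, flow now 12.
Augment Depot→u3→u4→Port: bottleneck 5, flow now 17.
Augment Depot→u3→u5→Port: bottleneck 2, flow now 19.
No augmenting path remains; maximum flow = 19.
By max-flow min-cut, the minimum cut capacity equals the max flow.
In the residual graph, reachable from Depot: {Depot, u1, u2, u3, u5}.
Min-cut edges: u1→u4 (2), u3→u4 (5), u5→Port (12); capacity 2 + 5 + 12 = 19.

19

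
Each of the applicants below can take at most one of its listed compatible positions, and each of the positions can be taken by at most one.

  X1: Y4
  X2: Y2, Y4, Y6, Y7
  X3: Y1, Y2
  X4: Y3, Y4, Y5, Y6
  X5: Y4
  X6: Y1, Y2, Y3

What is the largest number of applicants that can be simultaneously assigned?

Unit-capacity flow: source→left, listed edges, right→sink; max matching = max flow.
Augmenting path X1→Y4 (+1); matched 1.
Augmenting path X2→Y2 (+1); matched 2.
Augmenting path X3→Y1 (+1); matched 3.
Augmenting path X4→Y3 (+1); matched 4.
Augmenting path X6→Y2→X2→Y6 (+1); matched 5.
No augmenting path remains; maximum matching = 5.
König certificate: {X2, X3, X4, X6, Y4} is a vertex cover of size 5 (every listed pair touches it), so no matching can be larger.

5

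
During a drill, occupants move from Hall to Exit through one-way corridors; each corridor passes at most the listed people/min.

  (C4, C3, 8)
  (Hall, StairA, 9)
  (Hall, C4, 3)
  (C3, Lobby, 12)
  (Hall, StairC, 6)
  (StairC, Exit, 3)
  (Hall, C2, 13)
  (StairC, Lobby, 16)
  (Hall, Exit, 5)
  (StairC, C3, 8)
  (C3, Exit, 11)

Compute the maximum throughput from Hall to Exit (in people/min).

14

Augment Hall→Exit: bottleneck 5, flow now 5.
Augment Hall→StairC→Exit: bottleneck 3, flow now 8.
Augment Hall→C4→C3→Exit: bottleneck 3, flow now 11.
Augment Hall→StairC→C3→Exit: bottleneck 3, flow now 14.
No augmenting path remains; maximum flow = 14.
In the residual graph, reachable from Hall: {Hall, C2, StairA}.
Min-cut edges: Hall→C4 (3), Hall→StairC (6), Hall→Exit (5); capacity 3 + 6 + 5 = 14.
This cut is saturated, so no flow can exceed 14.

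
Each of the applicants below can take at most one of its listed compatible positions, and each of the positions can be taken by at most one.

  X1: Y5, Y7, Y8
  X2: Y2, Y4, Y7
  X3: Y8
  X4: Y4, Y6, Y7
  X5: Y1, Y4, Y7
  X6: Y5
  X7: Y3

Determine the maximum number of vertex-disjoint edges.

7

Unit-capacity flow: source→left, listed edges, right→sink; max matching = max flow.
Augmenting path X1→Y5 (+1); matched 1.
Augmenting path X2→Y2 (+1); matched 2.
Augmenting path X3→Y8 (+1); matched 3.
Augmenting path X4→Y4 (+1); matched 4.
Augmenting path X5→Y1 (+1); matched 5.
Augmenting path X7→Y3 (+1); matched 6.
Augmenting path X6→Y5→X1→Y7 (+1); matched 7.
No augmenting path remains; maximum matching = 7.
König certificate: {X1, X2, X3, X4, X5, X6, X7} is a vertex cover of size 7 (every listed pair touches it), so no matching can be larger.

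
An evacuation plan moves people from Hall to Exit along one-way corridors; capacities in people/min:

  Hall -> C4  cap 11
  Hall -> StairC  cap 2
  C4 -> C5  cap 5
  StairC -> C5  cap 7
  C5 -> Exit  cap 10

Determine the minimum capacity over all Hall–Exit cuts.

Augment Hall→C4→C5→Exit: bottleneck 5, flow now 5.
Augment Hall→StairC→C5→Exit: bottleneck 2, flow now 7.
No augmenting path remains; maximum flow = 7.
By max-flow min-cut, the minimum cut capacity equals the max flow.
In the residual graph, reachable from Hall: {Hall, C4}.
Min-cut edges: Hall→StairC (2), C4→C5 (5); capacity 2 + 5 = 7.

7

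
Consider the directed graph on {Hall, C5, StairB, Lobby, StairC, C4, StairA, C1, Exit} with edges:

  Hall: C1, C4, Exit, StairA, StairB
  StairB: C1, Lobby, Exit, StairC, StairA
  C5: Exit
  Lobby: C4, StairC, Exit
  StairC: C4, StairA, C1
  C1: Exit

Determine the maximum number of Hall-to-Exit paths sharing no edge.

3

Assign every edge capacity 1; by Menger, the answer equals the max flow.
Path Hall→Exit (+1); total 1.
Path Hall→StairB→Exit (+1); total 2.
Path Hall→C1→Exit (+1); total 3.
No residual Hall→Exit path; max flow = 3.
Certifying cut of size 3: {Hall→C1, Hall→Exit, Hall→StairB}.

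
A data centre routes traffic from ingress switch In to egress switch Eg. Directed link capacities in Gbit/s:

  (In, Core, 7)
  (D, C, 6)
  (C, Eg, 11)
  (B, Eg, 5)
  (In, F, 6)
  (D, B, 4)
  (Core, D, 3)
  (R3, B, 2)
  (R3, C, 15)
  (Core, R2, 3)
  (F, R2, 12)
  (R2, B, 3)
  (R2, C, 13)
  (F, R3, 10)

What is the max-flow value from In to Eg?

12

Augment In→F→R3→B→Eg: bottleneck 2, flow now 2.
Augment In→F→R3→C→Eg: bottleneck 4, flow now 6.
Augment In→Core→D→B→Eg: bottleneck 3, flow now 9.
Augment In→Core→R2→C→Eg: bottleneck 3, flow now 12.
No augmenting path remains; maximum flow = 12.
In the residual graph, reachable from In: {In, Core}.
Min-cut edges: In→F (6), Core→D (3), Core→R2 (3); capacity 6 + 3 + 3 = 12.
This cut is saturated, so no flow can exceed 12.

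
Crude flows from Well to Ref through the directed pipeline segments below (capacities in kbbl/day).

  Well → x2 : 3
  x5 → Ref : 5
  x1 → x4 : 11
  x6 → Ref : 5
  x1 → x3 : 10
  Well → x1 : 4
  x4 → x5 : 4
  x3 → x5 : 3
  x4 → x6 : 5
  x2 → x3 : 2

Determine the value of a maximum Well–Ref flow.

Augment Well→x1→x3→x5→Ref: bottleneck 3, flow now 3.
Augment Well→x1→x4→x5→Ref: bottleneck 1, flow now 4.
Augment Well→x2→x3→x1→x4→x5→Ref: bottleneck 1, flow now 5. (uses reverse residual edge)
Augment Well→x2→x3→x1→x4→x6→Ref: bottleneck 1, flow now 6. (uses reverse residual edge)
No augmenting path remains; maximum flow = 6.
In the residual graph, reachable from Well: {Well, x2}.
Min-cut edges: Well→x1 (4), x2→x3 (2); capacity 4 + 2 = 6.
This cut is saturated, so no flow can exceed 6.

6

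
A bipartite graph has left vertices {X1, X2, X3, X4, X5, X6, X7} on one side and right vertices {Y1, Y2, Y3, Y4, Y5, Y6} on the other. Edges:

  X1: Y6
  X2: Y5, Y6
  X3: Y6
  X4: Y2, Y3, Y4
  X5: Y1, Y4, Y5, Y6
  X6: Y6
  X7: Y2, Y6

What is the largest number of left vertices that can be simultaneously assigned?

5

Unit-capacity flow: source→left, listed edges, right→sink; max matching = max flow.
Augmenting path X1→Y6 (+1); matched 1.
Augmenting path X2→Y5 (+1); matched 2.
Augmenting path X4→Y2 (+1); matched 3.
Augmenting path X5→Y1 (+1); matched 4.
Augmenting path X7→Y2→X4→Y3 (+1); matched 5.
No augmenting path remains; maximum matching = 5.
König certificate: {X2, X4, X5, X7, Y6} is a vertex cover of size 5 (every listed pair touches it), so no matching can be larger.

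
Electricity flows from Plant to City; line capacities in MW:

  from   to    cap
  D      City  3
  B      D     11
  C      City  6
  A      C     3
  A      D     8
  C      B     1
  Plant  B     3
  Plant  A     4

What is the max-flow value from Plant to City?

Augment Plant→A→C→City: bottleneck 3, flow now 3.
Augment Plant→A→D→City: bottleneck 1, flow now 4.
Augment Plant→B→D→City: bottleneck 2, flow now 6.
No augmenting path remains; maximum flow = 6.
In the residual graph, reachable from Plant: {Plant, A, B, D}.
Min-cut edges: A→C (3), D→City (3); capacity 3 + 3 = 6.
This cut is saturated, so no flow can exceed 6.

6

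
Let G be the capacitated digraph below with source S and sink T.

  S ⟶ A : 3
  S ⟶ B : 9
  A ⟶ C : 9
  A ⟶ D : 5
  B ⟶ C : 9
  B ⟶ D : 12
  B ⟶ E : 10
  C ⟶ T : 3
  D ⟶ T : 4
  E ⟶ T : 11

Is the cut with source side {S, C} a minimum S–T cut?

Given cut capacity: 3 + 9 + 3 = 15.
Augment S→A→C→T: bottleneck 3, flow now 3.
Augment S→B→D→T: bottleneck 4, flow now 7.
Augment S→B→E→T: bottleneck 5, flow now 12.
No augmenting path remains; maximum flow = 12.
In the residual graph, reachable from S: {S}.
Min-cut edges: S→A (3), S→B (9); capacity 3 + 9 = 12.
Cut capacity 15 exceeds the max flow 12, so it is not minimum.

No — its capacity is 15, but the minimum cut has capacity 12.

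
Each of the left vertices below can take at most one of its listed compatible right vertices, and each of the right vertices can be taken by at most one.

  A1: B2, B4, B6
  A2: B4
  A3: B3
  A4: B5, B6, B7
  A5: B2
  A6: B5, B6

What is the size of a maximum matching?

6

Unit-capacity flow: source→left, listed edges, right→sink; max matching = max flow.
Augmenting path A1→B2 (+1); matched 1.
Augmenting path A2→B4 (+1); matched 2.
Augmenting path A3→B3 (+1); matched 3.
Augmenting path A4→B5 (+1); matched 4.
Augmenting path A6→B6 (+1); matched 5.
Augmenting path A5→B2→A1→B6→A6→B5→A4→B7 (+1); matched 6.
No augmenting path remains; maximum matching = 6.
König certificate: {A1, A2, A3, A4, A5, A6} is a vertex cover of size 6 (every listed pair touches it), so no matching can be larger.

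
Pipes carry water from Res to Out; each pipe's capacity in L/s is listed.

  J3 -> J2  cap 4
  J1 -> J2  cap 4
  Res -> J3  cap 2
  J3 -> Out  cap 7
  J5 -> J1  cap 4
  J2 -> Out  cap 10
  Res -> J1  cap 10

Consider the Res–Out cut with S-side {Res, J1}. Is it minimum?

Given cut capacity: 2 + 4 = 6.
Augment Res→J3→Out: bottleneck 2, flow now 2.
Augment Res→J1→J2→Out: bottleneck 4, flow now 6.
No augmenting path remains; maximum flow = 6.
Cut capacity 6 equals the max flow, so it is a minimum cut.

Yes — it is a minimum cut (capacity 6).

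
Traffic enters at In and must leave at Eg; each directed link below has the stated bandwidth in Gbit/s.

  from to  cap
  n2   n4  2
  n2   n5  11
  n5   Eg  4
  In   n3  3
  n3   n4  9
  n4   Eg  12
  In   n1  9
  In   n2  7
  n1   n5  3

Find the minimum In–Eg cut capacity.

Augment In→n1→n5→Eg: bottleneck 3, flow now 3.
Augment In→n2→n4→Eg: bottleneck 2, flow now 5.
Augment In→n2→n5→Eg: bottleneck 1, flow now 6.
Augment In→n3→n4→Eg: bottleneck 3, flow now 9.
No augmenting path remains; maximum flow = 9.
By max-flow min-cut, the minimum cut capacity equals the max flow.
In the residual graph, reachable from In: {In, n1, n2, n5}.
Min-cut edges: In→n3 (3), n2→n4 (2), n5→Eg (4); capacity 3 + 2 + 4 = 9.

9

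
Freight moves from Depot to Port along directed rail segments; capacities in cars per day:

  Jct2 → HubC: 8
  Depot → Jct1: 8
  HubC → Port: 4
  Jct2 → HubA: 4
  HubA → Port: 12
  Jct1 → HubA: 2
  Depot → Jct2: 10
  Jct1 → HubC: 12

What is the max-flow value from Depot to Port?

Augment Depot→Jct1→HubC→Port: bottleneck 4, flow now 4.
Augment Depot→Jct1→HubA→Port: bottleneck 2, flow now 6.
Augment Depot→Jct2→HubA→Port: bottleneck 4, flow now 10.
No augmenting path remains; maximum flow = 10.
In the residual graph, reachable from Depot: {Depot, Jct1, Jct2, HubC}.
Min-cut edges: Jct1→HubA (2), Jct2→HubA (4), HubC→Port (4); capacity 2 + 4 + 4 = 10.
This cut is saturated, so no flow can exceed 10.

10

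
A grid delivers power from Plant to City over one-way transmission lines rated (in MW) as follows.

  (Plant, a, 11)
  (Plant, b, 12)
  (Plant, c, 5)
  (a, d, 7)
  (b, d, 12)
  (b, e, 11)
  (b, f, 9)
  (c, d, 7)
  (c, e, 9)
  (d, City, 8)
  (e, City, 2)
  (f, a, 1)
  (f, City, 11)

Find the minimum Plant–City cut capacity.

Augment Plant→a→d→City: bottleneck 7, flow now 7.
Augment Plant→b→d→City: bottleneck 1, flow now 8.
Augment Plant→b→e→City: bottleneck 2, flow now 10.
Augment Plant→b→f→City: bottleneck 9, flow now 19.
No augmenting path remains; maximum flow = 19.
By max-flow min-cut, the minimum cut capacity equals the max flow.
In the residual graph, reachable from Plant: {Plant, a, b, c, d, e}.
Min-cut edges: b→f (9), d→City (8), e→City (2); capacity 9 + 8 + 2 = 19.

19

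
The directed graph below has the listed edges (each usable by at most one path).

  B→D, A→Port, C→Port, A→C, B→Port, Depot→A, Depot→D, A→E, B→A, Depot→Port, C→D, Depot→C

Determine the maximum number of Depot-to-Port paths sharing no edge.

Assign every edge capacity 1; by Menger, the answer equals the max flow.
Path Depot→Port (+1); total 1.
Path Depot→A→Port (+1); total 2.
Path Depot→C→Port (+1); total 3.
No residual Depot→Port path; max flow = 3.
Certifying cut of size 3: {Depot→A, Depot→C, Depot→Port}.

3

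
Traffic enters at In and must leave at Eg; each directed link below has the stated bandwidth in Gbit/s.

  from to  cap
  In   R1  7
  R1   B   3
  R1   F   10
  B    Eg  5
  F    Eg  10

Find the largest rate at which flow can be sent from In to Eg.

7

Augment In→R1→B→Eg: bottleneck 3, flow now 3.
Augment In→R1→F→Eg: bottleneck 4, flow now 7.
No augmenting path remains; maximum flow = 7.
In the residual graph, reachable from In: {In}.
Min-cut edges: In→R1 (7); capacity 7 = 7.
This cut is saturated, so no flow can exceed 7.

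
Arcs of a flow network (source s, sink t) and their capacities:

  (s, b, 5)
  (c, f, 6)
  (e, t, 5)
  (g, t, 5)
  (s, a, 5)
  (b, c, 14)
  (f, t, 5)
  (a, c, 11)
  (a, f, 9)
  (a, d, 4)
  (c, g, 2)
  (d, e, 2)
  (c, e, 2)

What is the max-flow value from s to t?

Augment s→a→f→t: bottleneck 5, flow now 5.
Augment s→b→c→e→t: bottleneck 2, flow now 7.
Augment s→b→c→g→t: bottleneck 2, flow now 9.
Augment s→b→c→f→a→d→e→t: bottleneck 1, flow now 10. (uses reverse residual edge)
No augmenting path remains; maximum flow = 10.
In the residual graph, reachable from s: {s}.
Min-cut edges: s→a (5), s→b (5); capacity 5 + 5 = 10.
This cut is saturated, so no flow can exceed 10.

10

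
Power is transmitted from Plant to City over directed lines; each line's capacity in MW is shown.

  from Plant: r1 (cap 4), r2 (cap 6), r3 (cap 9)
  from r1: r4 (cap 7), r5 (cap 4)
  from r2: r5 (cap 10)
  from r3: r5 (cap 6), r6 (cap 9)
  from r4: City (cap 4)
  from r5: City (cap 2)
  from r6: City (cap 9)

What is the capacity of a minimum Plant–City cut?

15

Augment Plant→r1→r4→City: bottleneck 4, flow now 4.
Augment Plant→r2→r5→City: bottleneck 2, flow now 6.
Augment Plant→r3→r6→City: bottleneck 9, flow now 15.
No augmenting path remains; maximum flow = 15.
By max-flow min-cut, the minimum cut capacity equals the max flow.
In the residual graph, reachable from Plant: {Plant, r2, r5}.
Min-cut edges: Plant→r1 (4), Plant→r3 (9), r5→City (2); capacity 4 + 9 + 2 = 15.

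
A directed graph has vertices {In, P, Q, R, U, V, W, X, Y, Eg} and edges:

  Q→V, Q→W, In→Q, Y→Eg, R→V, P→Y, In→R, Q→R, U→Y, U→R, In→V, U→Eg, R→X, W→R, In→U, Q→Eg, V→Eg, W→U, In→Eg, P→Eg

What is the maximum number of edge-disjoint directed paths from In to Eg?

Assign every edge capacity 1; by Menger, the answer equals the max flow.
Path In→Eg (+1); total 1.
Path In→Q→Eg (+1); total 2.
Path In→U→Eg (+1); total 3.
Path In→V→Eg (+1); total 4.
No residual In→Eg path; max flow = 4.
Certifying cut of size 4: {In→Eg, In→Q, In→U, V→Eg}.

4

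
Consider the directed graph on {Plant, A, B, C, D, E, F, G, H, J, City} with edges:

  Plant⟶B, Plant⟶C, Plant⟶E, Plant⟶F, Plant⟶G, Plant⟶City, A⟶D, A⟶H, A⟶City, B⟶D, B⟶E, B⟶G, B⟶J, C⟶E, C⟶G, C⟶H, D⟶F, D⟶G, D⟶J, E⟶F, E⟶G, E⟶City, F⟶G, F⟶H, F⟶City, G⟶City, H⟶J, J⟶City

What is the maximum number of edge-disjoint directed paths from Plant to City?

5

Assign every edge capacity 1; by Menger, the answer equals the max flow.
Path Plant→City (+1); total 1.
Path Plant→E→City (+1); total 2.
Path Plant→F→City (+1); total 3.
Path Plant→G→City (+1); total 4.
Path Plant→B→J→City (+1); total 5.
No residual Plant→City path; max flow = 5.
Certifying cut of size 5: {E→City, F→City, G→City, J→City, Plant→City}.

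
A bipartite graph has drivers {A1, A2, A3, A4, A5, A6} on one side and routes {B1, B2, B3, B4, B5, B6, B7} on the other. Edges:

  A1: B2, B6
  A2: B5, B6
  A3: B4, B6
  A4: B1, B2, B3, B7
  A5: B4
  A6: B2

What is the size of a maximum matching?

Unit-capacity flow: source→left, listed edges, right→sink; max matching = max flow.
Augmenting path A1→B2 (+1); matched 1.
Augmenting path A2→B5 (+1); matched 2.
Augmenting path A3→B4 (+1); matched 3.
Augmenting path A4→B1 (+1); matched 4.
Augmenting path A5→B4→A3→B6 (+1); matched 5.
No augmenting path remains; maximum matching = 5.
König certificate: {A2, A4, B2, B4, B6} is a vertex cover of size 5 (every listed pair touches it), so no matching can be larger.

5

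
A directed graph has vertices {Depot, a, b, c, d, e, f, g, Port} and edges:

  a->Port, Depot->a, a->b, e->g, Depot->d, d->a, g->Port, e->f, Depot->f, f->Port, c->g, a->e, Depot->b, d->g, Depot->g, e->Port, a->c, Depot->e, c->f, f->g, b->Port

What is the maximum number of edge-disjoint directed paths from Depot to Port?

5

Assign every edge capacity 1; by Menger, the answer equals the max flow.
Path Depot→a→Port (+1); total 1.
Path Depot→b→Port (+1); total 2.
Path Depot→e→Port (+1); total 3.
Path Depot→f→Port (+1); total 4.
Path Depot→g→Port (+1); total 5.
No residual Depot→Port path; max flow = 5.
Certifying cut of size 5: {a→Port, b→Port, e→Port, f→Port, g→Port}.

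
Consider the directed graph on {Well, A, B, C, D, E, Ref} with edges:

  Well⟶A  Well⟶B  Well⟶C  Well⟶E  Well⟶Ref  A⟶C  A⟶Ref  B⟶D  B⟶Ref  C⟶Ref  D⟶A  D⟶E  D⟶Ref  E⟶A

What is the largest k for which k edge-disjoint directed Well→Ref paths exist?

4

Assign every edge capacity 1; by Menger, the answer equals the max flow.
Path Well→Ref (+1); total 1.
Path Well→A→Ref (+1); total 2.
Path Well→B→Ref (+1); total 3.
Path Well→C→Ref (+1); total 4.
No residual Well→Ref path; max flow = 4.
Certifying cut of size 4: {A→Ref, C→Ref, Well→B, Well→Ref}.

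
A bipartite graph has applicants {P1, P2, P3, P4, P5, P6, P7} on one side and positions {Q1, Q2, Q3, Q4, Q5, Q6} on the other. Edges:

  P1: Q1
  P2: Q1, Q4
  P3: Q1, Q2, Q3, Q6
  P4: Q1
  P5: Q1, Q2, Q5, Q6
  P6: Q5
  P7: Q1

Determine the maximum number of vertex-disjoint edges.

Unit-capacity flow: source→left, listed edges, right→sink; max matching = max flow.
Augmenting path P1→Q1 (+1); matched 1.
Augmenting path P2→Q4 (+1); matched 2.
Augmenting path P3→Q2 (+1); matched 3.
Augmenting path P5→Q5 (+1); matched 4.
Augmenting path P6→Q5→P5→Q6 (+1); matched 5.
No augmenting path remains; maximum matching = 5.
König certificate: {P2, P3, P5, P6, Q1} is a vertex cover of size 5 (every listed pair touches it), so no matching can be larger.

5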